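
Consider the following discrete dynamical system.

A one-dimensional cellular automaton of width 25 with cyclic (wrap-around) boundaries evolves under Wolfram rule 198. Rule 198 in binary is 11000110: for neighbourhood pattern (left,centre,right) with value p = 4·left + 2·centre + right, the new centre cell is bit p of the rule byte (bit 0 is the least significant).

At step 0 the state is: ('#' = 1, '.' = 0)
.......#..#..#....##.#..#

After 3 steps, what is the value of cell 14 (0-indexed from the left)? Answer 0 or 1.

gen 0: .......#..#..#....##.#..#
gen 1: ......##.##.##...#.#.#.##
gen 2: .....#.#..#..#..##.#.#..#
gen 3: ....##.#.##.##.#.#.#.#.##

0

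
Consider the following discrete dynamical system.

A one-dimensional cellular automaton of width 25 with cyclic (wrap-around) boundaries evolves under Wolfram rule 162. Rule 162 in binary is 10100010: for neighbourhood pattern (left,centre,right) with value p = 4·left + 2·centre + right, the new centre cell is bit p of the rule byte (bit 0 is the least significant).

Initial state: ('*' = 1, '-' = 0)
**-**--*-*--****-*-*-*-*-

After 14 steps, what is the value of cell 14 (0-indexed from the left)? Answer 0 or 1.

1

[0] **-**--*-*--****-*-*-*-*-
[1] --*---*-*--*-**-*-*-*-*-*
[2] -*---*-*--*-*--*-*-*-*-*-
[3] *---*-*--*-*--*-*-*-*-*--
[4] ---*-*--*-*--*-*-*-*-*--*
[5] --*-*--*-*--*-*-*-*-*--*-
[6] -*-*--*-*--*-*-*-*-*--*--
[7] *-*--*-*--*-*-*-*-*--*---
[8] -*--*-*--*-*-*-*-*--*---*
[9] *--*-*--*-*-*-*-*--*---*-
[10] --*-*--*-*-*-*-*--*---*-*
[11] -*-*--*-*-*-*-*--*---*-*-
[12] *-*--*-*-*-*-*--*---*-*--
[13] -*--*-*-*-*-*--*---*-*--*
[14] *--*-*-*-*-*--*---*-*--*-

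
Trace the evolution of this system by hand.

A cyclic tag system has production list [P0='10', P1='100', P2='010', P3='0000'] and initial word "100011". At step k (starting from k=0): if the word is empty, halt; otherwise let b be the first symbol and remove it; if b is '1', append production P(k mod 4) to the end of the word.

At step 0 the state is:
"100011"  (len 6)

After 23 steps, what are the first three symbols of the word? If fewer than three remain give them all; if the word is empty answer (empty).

010

k=0  "100011"  (len 6)
k=1  "0001110"  (len 7)
k=2  "001110"  (len 6)
k=3  "01110"  (len 5)
k=4  "1110"  (len 4)
k=5  "11010"  (len 5)
k=6  "1010100"  (len 7)
k=7  "010100010"  (len 9)
k=8  "10100010"  (len 8)
k=9  "010001010"  (len 9)
k=10  "10001010"  (len 8)
k=11  "0001010010"  (len 10)
k=12  "001010010"  (len 9)
k=13  "01010010"  (len 8)
k=14  "1010010"  (len 7)
k=15  "010010010"  (len 9)
k=16  "10010010"  (len 8)
k=17  "001001010"  (len 9)
k=18  "01001010"  (len 8)
k=19  "1001010"  (len 7)
k=20  "0010100000"  (len 10)
k=21  "010100000"  (len 9)
k=22  "10100000"  (len 8)
k=23  "0100000010"  (len 10)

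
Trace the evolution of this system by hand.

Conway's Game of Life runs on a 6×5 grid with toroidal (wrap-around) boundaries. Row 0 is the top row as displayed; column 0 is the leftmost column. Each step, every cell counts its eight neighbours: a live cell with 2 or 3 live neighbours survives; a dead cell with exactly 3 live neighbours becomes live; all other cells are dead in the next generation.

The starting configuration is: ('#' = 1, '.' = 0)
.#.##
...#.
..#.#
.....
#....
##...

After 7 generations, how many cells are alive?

k=0  .#.##
...#.
..#.#
.....
#....
##...
k=1  .#.##
#....
...#.
.....
##...
.##..
k=2  .#.##
#.##.
.....
.....
###..
...##
k=3  .#...
####.
.....
.#...
#####
.....
k=4  ##...
###..
#....
.#.##
#####
...##
k=5  ...#.
..#.#
...#.
.....
.#...
.....
k=6  ...#.
..#.#
...#.
.....
.....
.....
k=7  ...#.
..#.#
...#.
.....
.....
.....

4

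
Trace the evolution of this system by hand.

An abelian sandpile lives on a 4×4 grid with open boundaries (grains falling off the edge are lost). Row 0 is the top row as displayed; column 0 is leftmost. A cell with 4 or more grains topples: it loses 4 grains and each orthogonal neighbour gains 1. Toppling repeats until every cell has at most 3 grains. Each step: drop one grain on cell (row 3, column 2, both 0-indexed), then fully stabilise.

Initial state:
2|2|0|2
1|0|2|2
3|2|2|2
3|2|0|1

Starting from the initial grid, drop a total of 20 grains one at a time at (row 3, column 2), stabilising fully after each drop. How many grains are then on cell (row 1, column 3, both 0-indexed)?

0

k=0  2|2|0|2
1|0|2|2
3|2|2|2
3|2|0|1
k=1  2|2|0|2
1|0|2|2
3|2|2|2
3|2|1|1
k=2  2|2|0|2
1|0|2|2
3|2|2|2
3|2|2|1
k=3  2|2|0|2
1|0|2|2
3|2|2|2
3|2|3|1
k=4  2|2|0|2
1|0|2|2
3|2|3|2
3|3|0|2
k=5  2|2|0|2
1|0|2|2
3|2|3|2
3|3|1|2
k=6  2|2|0|2
1|0|2|2
3|2|3|2
3|3|2|2
k=7  2|2|0|2
1|0|2|2
3|2|3|2
3|3|3|2
k=8  2|2|0|2
2|1|3|2
1|1|1|3
1|2|2|3
k=9  2|2|0|2
2|1|3|2
1|1|1|3
1|2|3|3
k=10  2|2|0|2
2|1|3|3
1|1|3|0
1|3|1|1
k=11  2|2|0|2
2|1|3|3
1|1|3|0
1|3|2|1
k=12  2|2|0|2
2|1|3|3
1|1|3|0
1|3|3|1
k=13  2|2|1|3
2|2|1|0
1|3|1|2
2|0|2|2
k=14  2|2|1|3
2|2|1|0
1|3|1|2
2|0|3|2
k=15  2|2|1|3
2|2|1|0
1|3|2|2
2|1|0|3
k=16  2|2|1|3
2|2|1|0
1|3|2|2
2|1|1|3
k=17  2|2|1|3
2|2|1|0
1|3|2|2
2|1|2|3
k=18  2|2|1|3
2|2|1|0
1|3|2|2
2|1|3|3
k=19  2|2|1|3
2|2|1|0
1|3|3|3
2|2|1|0
k=20  2|2|1|3
2|2|1|0
1|3|3|3
2|2|2|0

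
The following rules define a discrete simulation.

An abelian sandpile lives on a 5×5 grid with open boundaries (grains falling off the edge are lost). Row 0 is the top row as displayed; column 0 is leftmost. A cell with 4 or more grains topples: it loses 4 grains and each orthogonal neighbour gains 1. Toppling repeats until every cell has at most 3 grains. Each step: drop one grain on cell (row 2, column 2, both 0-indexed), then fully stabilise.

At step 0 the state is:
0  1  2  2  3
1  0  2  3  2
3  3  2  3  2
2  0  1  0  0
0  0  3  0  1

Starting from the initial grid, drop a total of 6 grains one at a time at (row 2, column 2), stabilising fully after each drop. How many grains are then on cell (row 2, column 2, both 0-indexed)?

step 0: 0  1  2  2  3
1  0  2  3  2
3  3  2  3  2
2  0  1  0  0
0  0  3  0  1
step 1: 0  1  2  2  3
1  0  2  3  2
3  3  3  3  2
2  0  1  0  0
0  0  3  0  1
step 2: 0  1  3  3  3
2  2  0  1  3
0  1  3  1  3
3  1  2  1  0
0  0  3  0  1
step 3: 0  1  3  3  3
2  2  1  1  3
0  2  0  2  3
3  1  3  1  0
0  0  3  0  1
step 4: 0  1  3  3  3
2  2  1  1  3
0  2  1  2  3
3  1  3  1  0
0  0  3  0  1
step 5: 0  1  3  3  3
2  2  1  1  3
0  2  2  2  3
3  1  3  1  0
0  0  3  0  1
step 6: 0  1  3  3  3
2  2  1  1  3
0  2  3  2  3
3  1  3  1  0
0  0  3  0  1

3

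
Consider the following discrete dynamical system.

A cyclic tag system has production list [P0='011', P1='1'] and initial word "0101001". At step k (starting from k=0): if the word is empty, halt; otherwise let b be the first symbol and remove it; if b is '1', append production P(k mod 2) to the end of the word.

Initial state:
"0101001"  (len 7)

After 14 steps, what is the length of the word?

gen 0: "0101001"  (len 7)
gen 1: "101001"  (len 6)
gen 2: "010011"  (len 6)
gen 3: "10011"  (len 5)
gen 4: "00111"  (len 5)
gen 5: "0111"  (len 4)
gen 6: "111"  (len 3)
gen 7: "11011"  (len 5)
gen 8: "10111"  (len 5)
gen 9: "0111011"  (len 7)
gen 10: "111011"  (len 6)
gen 11: "11011011"  (len 8)
gen 12: "10110111"  (len 8)
gen 13: "0110111011"  (len 10)
gen 14: "110111011"  (len 9)

9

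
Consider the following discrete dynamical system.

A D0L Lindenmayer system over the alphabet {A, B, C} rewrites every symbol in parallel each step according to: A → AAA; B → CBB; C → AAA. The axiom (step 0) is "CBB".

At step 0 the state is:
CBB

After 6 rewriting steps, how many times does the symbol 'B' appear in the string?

t=0: CBB
t=1: AAACBBCBB
t=2: AAAAAAAAAAAACBBCBBAAACBBCBB
t=3: AAAAAAAAAAAAAAAAAAAAAAAAAAAAAAAAAAAAAAACBBCBBAAACBBCBBAAAAAAAAAAAACBBCBBAAACBBCBB
t=4: AAAAAAAAAAAAAAAAAAAAAAAAAAAAAAAAAAAAAAAAAAAAAAAAAAAAAAAAAA…AAAAAAAAAAAAAAAACBBCBBAAACBBCBBAAAAAAAAAAAACBBCBBAAACBBCBB  (len 243)
t=5: AAAAAAAAAAAAAAAAAAAAAAAAAAAAAAAAAAAAAAAAAAAAAAAAAAAAAAAAAA…AAAAAAAAAAAAAAAACBBCBBAAACBBCBBAAAAAAAAAAAACBBCBBAAACBBCBB  (len 729)
t=6: AAAAAAAAAAAAAAAAAAAAAAAAAAAAAAAAAAAAAAAAAAAAAAAAAAAAAAAAAA…AAAAAAAAAAAAAAAACBBCBBAAACBBCBBAAAAAAAAAAAACBBCBBAAACBBCBB  (len 2187)

128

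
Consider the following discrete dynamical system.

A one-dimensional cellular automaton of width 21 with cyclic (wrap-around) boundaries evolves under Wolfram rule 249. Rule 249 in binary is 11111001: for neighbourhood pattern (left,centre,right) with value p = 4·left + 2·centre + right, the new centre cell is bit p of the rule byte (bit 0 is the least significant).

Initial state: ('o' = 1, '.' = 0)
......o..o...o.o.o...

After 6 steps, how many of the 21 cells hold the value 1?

21

[0] ......o..o...o.o.o...
[1] ooooo..o..oo..o.o.ooo
[2] oooooo..o.ooo..o.oooo
[3] ooooooo..ooooo..ooooo
[4] oooooooo.oooooo.ooooo
[5] ooooooooooooooooooooo
[6] ooooooooooooooooooooo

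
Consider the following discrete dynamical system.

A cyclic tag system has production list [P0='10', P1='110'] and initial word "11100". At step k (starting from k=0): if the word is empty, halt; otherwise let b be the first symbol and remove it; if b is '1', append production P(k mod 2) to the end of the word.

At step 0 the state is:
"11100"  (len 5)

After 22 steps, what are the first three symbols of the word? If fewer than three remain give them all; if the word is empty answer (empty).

gen 0: "11100"  (len 5)
gen 1: "110010"  (len 6)
gen 2: "10010110"  (len 8)
gen 3: "001011010"  (len 9)
gen 4: "01011010"  (len 8)
gen 5: "1011010"  (len 7)
gen 6: "011010110"  (len 9)
gen 7: "11010110"  (len 8)
gen 8: "1010110110"  (len 10)
gen 9: "01011011010"  (len 11)
gen 10: "1011011010"  (len 10)
gen 11: "01101101010"  (len 11)
gen 12: "1101101010"  (len 10)
gen 13: "10110101010"  (len 11)
gen 14: "0110101010110"  (len 13)
gen 15: "110101010110"  (len 12)
gen 16: "10101010110110"  (len 14)
gen 17: "010101011011010"  (len 15)
gen 18: "10101011011010"  (len 14)
gen 19: "010101101101010"  (len 15)
gen 20: "10101101101010"  (len 14)
gen 21: "010110110101010"  (len 15)
gen 22: "10110110101010"  (len 14)

101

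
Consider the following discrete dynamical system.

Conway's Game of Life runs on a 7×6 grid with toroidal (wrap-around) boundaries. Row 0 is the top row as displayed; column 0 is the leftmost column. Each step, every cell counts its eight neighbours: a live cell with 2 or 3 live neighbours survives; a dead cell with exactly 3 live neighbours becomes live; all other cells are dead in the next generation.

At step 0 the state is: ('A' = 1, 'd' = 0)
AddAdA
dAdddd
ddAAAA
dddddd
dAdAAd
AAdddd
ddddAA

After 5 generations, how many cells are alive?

step 0: AddAdA
dAdddd
ddAAAA
dddddd
dAdAAd
AAdddd
ddddAA
step 1: AddddA
dAdddd
ddAAAd
dddddA
AAAddd
AAAAdd
dAddAd
step 2: AAdddA
AAAAAA
ddAAAd
AdddAA
dddAdA
dddAdA
dddAAd
step 3: dddddd
dddddd
dddddd
AdAddd
dddAdd
ddAAdA
ddAAdd
step 4: dddddd
dddddd
dddddd
dddddd
dAdAAd
dddddd
ddAAAd
step 5: dddAdd
dddddd
dddddd
dddddd
dddddd
dddddd
dddAdd

2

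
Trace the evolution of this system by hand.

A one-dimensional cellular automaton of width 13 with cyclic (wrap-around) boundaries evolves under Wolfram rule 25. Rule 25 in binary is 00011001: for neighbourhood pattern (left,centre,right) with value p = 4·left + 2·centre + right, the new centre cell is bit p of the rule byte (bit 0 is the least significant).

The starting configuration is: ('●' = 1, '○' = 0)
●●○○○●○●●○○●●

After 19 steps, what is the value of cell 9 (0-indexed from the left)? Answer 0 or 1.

k=0  ●●○○○●○●●○○●●
k=1  ○○●●○○○●○●○●○
k=2  ●○●○●●○○○○○○●
k=3  ○○○○●○●●●●●○●
k=4  ●●●○○○●○○○○○○
k=5  ●○○●●○○●●●●●○
k=6  ○●○●○●○●○○○○○
k=7  ○○○○○○○○●●●●●
k=8  ●●●●●●●○●○○○○
k=9  ●○○○○○○○○●●●○
k=10  ○●●●●●●●○●○○○
k=11  ○●○○○○○○○○●●●
k=12  ○○●●●●●●●○●○○
k=13  ●○●○○○○○○○○●●
k=14  ○○○●●●●●●●○●○
k=15  ●●○●○○○○○○○○●
k=16  ○○○○●●●●●●●○●
k=17  ●●●○●○○○○○○○○
k=18  ●○○○○●●●●●●●○
k=19  ○●●●○●○○○○○○○

0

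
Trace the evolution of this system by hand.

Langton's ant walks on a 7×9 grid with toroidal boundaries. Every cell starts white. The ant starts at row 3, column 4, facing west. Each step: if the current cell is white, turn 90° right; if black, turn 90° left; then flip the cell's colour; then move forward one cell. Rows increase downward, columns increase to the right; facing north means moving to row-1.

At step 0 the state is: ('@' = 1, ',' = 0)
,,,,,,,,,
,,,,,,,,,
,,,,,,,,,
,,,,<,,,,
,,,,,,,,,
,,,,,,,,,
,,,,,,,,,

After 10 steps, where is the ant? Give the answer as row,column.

4,5

step 0: ,,,,,,,,,
,,,,,,,,,
,,,,,,,,,
,,,,<,,,,
,,,,,,,,,
,,,,,,,,,
,,,,,,,,,
step 1: ,,,,,,,,,
,,,,,,,,,
,,,,^,,,,
,,,,@,,,,
,,,,,,,,,
,,,,,,,,,
,,,,,,,,,
step 2: ,,,,,,,,,
,,,,,,,,,
,,,,@>,,,
,,,,@,,,,
,,,,,,,,,
,,,,,,,,,
,,,,,,,,,
step 3: ,,,,,,,,,
,,,,,,,,,
,,,,@@,,,
,,,,@v,,,
,,,,,,,,,
,,,,,,,,,
,,,,,,,,,
step 4: ,,,,,,,,,
,,,,,,,,,
,,,,@@,,,
,,,,<@,,,
,,,,,,,,,
,,,,,,,,,
,,,,,,,,,
step 5: ,,,,,,,,,
,,,,,,,,,
,,,,@@,,,
,,,,,@,,,
,,,,v,,,,
,,,,,,,,,
,,,,,,,,,
step 6: ,,,,,,,,,
,,,,,,,,,
,,,,@@,,,
,,,,,@,,,
,,,<@,,,,
,,,,,,,,,
,,,,,,,,,
step 7: ,,,,,,,,,
,,,,,,,,,
,,,,@@,,,
,,,^,@,,,
,,,@@,,,,
,,,,,,,,,
,,,,,,,,,
step 8: ,,,,,,,,,
,,,,,,,,,
,,,,@@,,,
,,,@>@,,,
,,,@@,,,,
,,,,,,,,,
,,,,,,,,,
step 9: ,,,,,,,,,
,,,,,,,,,
,,,,@@,,,
,,,@@@,,,
,,,@v,,,,
,,,,,,,,,
,,,,,,,,,
step 10: ,,,,,,,,,
,,,,,,,,,
,,,,@@,,,
,,,@@@,,,
,,,@,>,,,
,,,,,,,,,
,,,,,,,,,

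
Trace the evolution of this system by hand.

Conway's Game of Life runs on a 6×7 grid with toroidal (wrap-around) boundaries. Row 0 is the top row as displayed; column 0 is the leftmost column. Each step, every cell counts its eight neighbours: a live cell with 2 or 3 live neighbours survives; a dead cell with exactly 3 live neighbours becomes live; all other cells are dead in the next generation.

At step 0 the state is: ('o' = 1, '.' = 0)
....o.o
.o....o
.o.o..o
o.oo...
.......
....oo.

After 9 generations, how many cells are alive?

17

step 0: ....o.o
.o....o
.o.o..o
o.oo...
.......
....oo.
step 1: o...o.o
..o...o
.o.o..o
oooo...
...oo..
....oo.
step 2: o..oo.o
.ooo..o
...o..o
oo.....
.o...o.
......o
step 3: .o.oo.o
.o....o
...o..o
ooo...o
.o....o
....o.o
step 4: ..ooo.o
...oo.o
.....oo
.oo..oo
.oo...o
..ooo.o
step 5: o.....o
o.o...o
..oo...
.oo....
....o.o
....o.o
step 6: .o.....
o.oo..o
o..o...
.oo....
o..o...
......o
step 7: .oo...o
o.oo..o
o..o..o
oooo...
ooo....
o......
step 8: ..oo..o
...o.o.
....o..
...o...
...o..o
......o
step 9: ..ooooo
..oo.o.
...oo..
...oo..
.......
o.oo.oo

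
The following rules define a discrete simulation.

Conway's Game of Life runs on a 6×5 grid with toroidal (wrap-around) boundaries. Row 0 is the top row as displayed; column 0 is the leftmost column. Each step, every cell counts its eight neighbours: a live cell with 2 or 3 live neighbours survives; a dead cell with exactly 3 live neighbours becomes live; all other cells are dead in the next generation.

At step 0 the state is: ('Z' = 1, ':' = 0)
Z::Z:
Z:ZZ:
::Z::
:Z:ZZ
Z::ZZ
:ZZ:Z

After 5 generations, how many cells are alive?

19

t=0: Z::Z:
Z:ZZ:
::Z::
:Z:ZZ
Z::ZZ
:ZZ:Z
t=1: Z::::
::ZZ:
Z::::
:Z:::
:::::
:ZZ::
t=2: :::Z:
:Z::Z
:ZZ::
:::::
:ZZ::
:Z:::
t=3: Z:Z::
ZZ:Z:
ZZZ::
:::::
:ZZ::
:Z:::
t=4: Z:Z:Z
:::Z:
Z:Z:Z
Z::::
:ZZ::
Z::::
t=5: ZZ:ZZ
::Z::
ZZ:ZZ
Z:ZZZ
ZZ:::
Z:ZZZ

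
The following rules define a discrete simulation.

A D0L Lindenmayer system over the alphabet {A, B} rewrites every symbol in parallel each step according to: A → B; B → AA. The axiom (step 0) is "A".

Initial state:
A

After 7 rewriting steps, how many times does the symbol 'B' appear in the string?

step 0: A
step 1: B
step 2: AA
step 3: BB
step 4: AAAA
step 5: BBBB
step 6: AAAAAAAA
step 7: BBBBBBBB

8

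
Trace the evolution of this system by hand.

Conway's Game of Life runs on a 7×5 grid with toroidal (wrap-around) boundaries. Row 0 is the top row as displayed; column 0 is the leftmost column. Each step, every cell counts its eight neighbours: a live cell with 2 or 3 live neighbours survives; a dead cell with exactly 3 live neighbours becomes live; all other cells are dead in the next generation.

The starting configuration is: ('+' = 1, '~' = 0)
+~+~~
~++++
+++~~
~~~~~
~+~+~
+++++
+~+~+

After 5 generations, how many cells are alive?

0) +~+~~
~++++
+++~~
~~~~~
~+~+~
+++++
+~+~+
1) ~~~~~
~~~~+
+~~~+
+~~~~
~+~+~
~~~~~
~~~~~
2) ~~~~~
+~~~+
+~~~+
++~~~
~~~~~
~~~~~
~~~~~
3) ~~~~~
+~~~+
~~~~~
++~~+
~~~~~
~~~~~
~~~~~
4) ~~~~~
~~~~~
~+~~~
+~~~~
+~~~~
~~~~~
~~~~~
5) ~~~~~
~~~~~
~~~~~
++~~~
~~~~~
~~~~~
~~~~~

2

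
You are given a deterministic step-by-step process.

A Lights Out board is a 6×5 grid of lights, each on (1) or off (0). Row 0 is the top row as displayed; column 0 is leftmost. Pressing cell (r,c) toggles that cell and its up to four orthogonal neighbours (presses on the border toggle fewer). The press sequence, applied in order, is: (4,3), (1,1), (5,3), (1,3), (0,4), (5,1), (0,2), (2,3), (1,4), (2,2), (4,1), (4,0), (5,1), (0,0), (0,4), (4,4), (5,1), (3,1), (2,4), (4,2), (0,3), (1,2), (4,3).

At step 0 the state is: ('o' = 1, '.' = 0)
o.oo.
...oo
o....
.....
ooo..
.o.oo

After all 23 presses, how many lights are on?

15

k=0  o.oo.
...oo
o....
.....
ooo..
.o.oo
k=1  o.oo.
...oo
o....
...o.
oo.oo
.o..o
k=2  oooo.
ooooo
oo...
...o.
oo.oo
.o..o
k=3  oooo.
ooooo
oo...
...o.
oo..o
.ooo.
k=4  ooo..
oo...
oo.o.
...o.
oo..o
.ooo.
k=5  ooooo
oo..o
oo.o.
...o.
oo..o
.ooo.
k=6  ooooo
oo..o
oo.o.
...o.
o...o
o..o.
k=7  o...o
ooo.o
oo.o.
...o.
o...o
o..o.
k=8  o...o
ooooo
ooo.o
.....
o...o
o..o.
k=9  o....
ooo..
ooo..
.....
o...o
o..o.
k=10  o....
oo...
o..o.
..o..
o...o
o..o.
k=11  o....
oo...
o..o.
.oo..
.oo.o
oo.o.
k=12  o....
oo...
o..o.
ooo..
o.o.o
.o.o.
k=13  o....
oo...
o..o.
ooo..
ooo.o
o.oo.
k=14  .o...
.o...
o..o.
ooo..
ooo.o
o.oo.
k=15  .o.oo
.o..o
o..o.
ooo..
ooo.o
o.oo.
k=16  .o.oo
.o..o
o..o.
ooo.o
oooo.
o.ooo
k=17  .o.oo
.o..o
o..o.
ooo.o
o.oo.
.o.oo
k=18  .o.oo
.o..o
oo.o.
....o
oooo.
.o.oo
k=19  .o.oo
.o...
oo..o
.....
oooo.
.o.oo
k=20  .o.oo
.o...
oo..o
..o..
o....
.oooo
k=21  .oo..
.o.o.
oo..o
..o..
o....
.oooo
k=22  .o...
..o..
ooo.o
..o..
o....
.oooo
k=23  .o...
..o..
ooo.o
..oo.
o.ooo
.oo.o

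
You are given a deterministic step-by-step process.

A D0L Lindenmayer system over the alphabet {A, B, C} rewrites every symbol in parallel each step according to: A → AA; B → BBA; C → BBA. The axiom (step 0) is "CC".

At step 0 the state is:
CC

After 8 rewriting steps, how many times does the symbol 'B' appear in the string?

gen 0: CC
gen 1: BBABBA
gen 2: BBABBAAABBABBAAA
gen 3: BBABBAAABBABBAAAAAAABBABBAAABBABBAAAAAAA
gen 4: BBABBAAABBABBAAAAAAABBABBAAABBABBAAAAAAAAAAAAAAABBABBAAABBABBAAAAAAABBABBAAABBABBAAAAAAAAAAAAAAA
gen 5: BBABBAAABBABBAAAAAAABBABBAAABBABBAAAAAAAAAAAAAAABBABBAAABB…AABBABBAAAAAAABBABBAAABBABBAAAAAAAAAAAAAAAAAAAAAAAAAAAAAAA  (len 224)
gen 6: BBABBAAABBABBAAAAAAABBABBAAABBABBAAAAAAAAAAAAAAABBABBAAABB…AAAAAAAAAAAAAAAAAAAAAAAAAAAAAAAAAAAAAAAAAAAAAAAAAAAAAAAAAA  (len 512)
gen 7: BBABBAAABBABBAAAAAAABBABBAAABBABBAAAAAAAAAAAAAAABBABBAAABB…AAAAAAAAAAAAAAAAAAAAAAAAAAAAAAAAAAAAAAAAAAAAAAAAAAAAAAAAAA  (len 1152)
gen 8: BBABBAAABBABBAAAAAAABBABBAAABBABBAAAAAAAAAAAAAAABBABBAAABB…AAAAAAAAAAAAAAAAAAAAAAAAAAAAAAAAAAAAAAAAAAAAAAAAAAAAAAAAAA  (len 2560)

512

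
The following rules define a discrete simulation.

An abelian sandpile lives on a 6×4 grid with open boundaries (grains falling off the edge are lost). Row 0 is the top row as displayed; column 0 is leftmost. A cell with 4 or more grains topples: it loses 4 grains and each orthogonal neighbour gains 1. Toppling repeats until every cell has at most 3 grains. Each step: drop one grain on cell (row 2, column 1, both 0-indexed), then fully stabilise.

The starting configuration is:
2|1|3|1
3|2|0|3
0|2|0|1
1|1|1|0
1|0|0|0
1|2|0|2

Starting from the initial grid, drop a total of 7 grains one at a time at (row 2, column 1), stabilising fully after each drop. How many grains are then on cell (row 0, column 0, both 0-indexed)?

gen 0: 2|1|3|1
3|2|0|3
0|2|0|1
1|1|1|0
1|0|0|0
1|2|0|2
gen 1: 2|1|3|1
3|2|0|3
0|3|0|1
1|1|1|0
1|0|0|0
1|2|0|2
gen 2: 2|1|3|1
3|3|0|3
1|0|1|1
1|2|1|0
1|0|0|0
1|2|0|2
gen 3: 2|1|3|1
3|3|0|3
1|1|1|1
1|2|1|0
1|0|0|0
1|2|0|2
gen 4: 2|1|3|1
3|3|0|3
1|2|1|1
1|2|1|0
1|0|0|0
1|2|0|2
gen 5: 2|1|3|1
3|3|0|3
1|3|1|1
1|2|1|0
1|0|0|0
1|2|0|2
gen 6: 3|2|3|1
0|1|1|3
3|1|2|1
1|3|1|0
1|0|0|0
1|2|0|2
gen 7: 3|2|3|1
0|1|1|3
3|2|2|1
1|3|1|0
1|0|0|0
1|2|0|2

3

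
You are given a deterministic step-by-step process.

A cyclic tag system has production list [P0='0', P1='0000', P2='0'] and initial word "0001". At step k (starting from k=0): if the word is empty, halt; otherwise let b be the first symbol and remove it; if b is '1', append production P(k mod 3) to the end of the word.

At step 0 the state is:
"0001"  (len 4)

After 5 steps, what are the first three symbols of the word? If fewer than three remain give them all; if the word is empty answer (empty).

[0] "0001"  (len 4)
[1] "001"  (len 3)
[2] "01"  (len 2)
[3] "1"  (len 1)
[4] "0"  (len 1)
[5] (halted — word empty)

(empty)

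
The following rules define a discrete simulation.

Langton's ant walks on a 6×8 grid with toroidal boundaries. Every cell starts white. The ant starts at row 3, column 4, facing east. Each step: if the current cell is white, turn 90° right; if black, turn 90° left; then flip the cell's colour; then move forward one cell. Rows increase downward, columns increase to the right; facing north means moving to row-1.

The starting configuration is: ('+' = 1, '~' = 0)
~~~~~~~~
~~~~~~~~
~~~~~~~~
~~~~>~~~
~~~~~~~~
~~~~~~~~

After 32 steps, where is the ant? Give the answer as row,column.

[0] ~~~~~~~~
~~~~~~~~
~~~~~~~~
~~~~>~~~
~~~~~~~~
~~~~~~~~
[1] ~~~~~~~~
~~~~~~~~
~~~~~~~~
~~~~+~~~
~~~~v~~~
~~~~~~~~
[2] ~~~~~~~~
~~~~~~~~
~~~~~~~~
~~~~+~~~
~~~<+~~~
~~~~~~~~
[3] ~~~~~~~~
~~~~~~~~
~~~~~~~~
~~~^+~~~
~~~++~~~
~~~~~~~~
[4] ~~~~~~~~
~~~~~~~~
~~~~~~~~
~~~+>~~~
~~~++~~~
~~~~~~~~
[5] ~~~~~~~~
~~~~~~~~
~~~~^~~~
~~~+~~~~
~~~++~~~
~~~~~~~~
[6] ~~~~~~~~
~~~~~~~~
~~~~+>~~
~~~+~~~~
~~~++~~~
~~~~~~~~
[7] ~~~~~~~~
~~~~~~~~
~~~~++~~
~~~+~v~~
~~~++~~~
~~~~~~~~
[8] ~~~~~~~~
~~~~~~~~
~~~~++~~
~~~+<+~~
~~~++~~~
~~~~~~~~
[9] ~~~~~~~~
~~~~~~~~
~~~~^+~~
~~~+++~~
~~~++~~~
~~~~~~~~
[10] ~~~~~~~~
~~~~~~~~
~~~<~+~~
~~~+++~~
~~~++~~~
~~~~~~~~
[11] ~~~~~~~~
~~~^~~~~
~~~+~+~~
~~~+++~~
~~~++~~~
~~~~~~~~
[12] ~~~~~~~~
~~~+>~~~
~~~+~+~~
~~~+++~~
~~~++~~~
~~~~~~~~
[13] ~~~~~~~~
~~~++~~~
~~~+v+~~
~~~+++~~
~~~++~~~
~~~~~~~~
[14] ~~~~~~~~
~~~++~~~
~~~<++~~
~~~+++~~
~~~++~~~
~~~~~~~~
[15] ~~~~~~~~
~~~++~~~
~~~~++~~
~~~v++~~
~~~++~~~
~~~~~~~~
[16] ~~~~~~~~
~~~++~~~
~~~~++~~
~~~~>+~~
~~~++~~~
~~~~~~~~
[17] ~~~~~~~~
~~~++~~~
~~~~^+~~
~~~~~+~~
~~~++~~~
~~~~~~~~
[18] ~~~~~~~~
~~~++~~~
~~~<~+~~
~~~~~+~~
~~~++~~~
~~~~~~~~
[19] ~~~~~~~~
~~~^+~~~
~~~+~+~~
~~~~~+~~
~~~++~~~
~~~~~~~~
[20] ~~~~~~~~
~~<~+~~~
~~~+~+~~
~~~~~+~~
~~~++~~~
~~~~~~~~
[21] ~~^~~~~~
~~+~+~~~
~~~+~+~~
~~~~~+~~
~~~++~~~
~~~~~~~~
[22] ~~+>~~~~
~~+~+~~~
~~~+~+~~
~~~~~+~~
~~~++~~~
~~~~~~~~
[23] ~~++~~~~
~~+v+~~~
~~~+~+~~
~~~~~+~~
~~~++~~~
~~~~~~~~
[24] ~~++~~~~
~~<++~~~
~~~+~+~~
~~~~~+~~
~~~++~~~
~~~~~~~~
[25] ~~++~~~~
~~~++~~~
~~v+~+~~
~~~~~+~~
~~~++~~~
~~~~~~~~
[26] ~~++~~~~
~~~++~~~
~<++~+~~
~~~~~+~~
~~~++~~~
~~~~~~~~
[27] ~~++~~~~
~^~++~~~
~+++~+~~
~~~~~+~~
~~~++~~~
~~~~~~~~
[28] ~~++~~~~
~+>++~~~
~+++~+~~
~~~~~+~~
~~~++~~~
~~~~~~~~
[29] ~~++~~~~
~++++~~~
~+v+~+~~
~~~~~+~~
~~~++~~~
~~~~~~~~
[30] ~~++~~~~
~++++~~~
~+~>~+~~
~~~~~+~~
~~~++~~~
~~~~~~~~
[31] ~~++~~~~
~++^+~~~
~+~~~+~~
~~~~~+~~
~~~++~~~
~~~~~~~~
[32] ~~++~~~~
~+<~+~~~
~+~~~+~~
~~~~~+~~
~~~++~~~
~~~~~~~~

1,2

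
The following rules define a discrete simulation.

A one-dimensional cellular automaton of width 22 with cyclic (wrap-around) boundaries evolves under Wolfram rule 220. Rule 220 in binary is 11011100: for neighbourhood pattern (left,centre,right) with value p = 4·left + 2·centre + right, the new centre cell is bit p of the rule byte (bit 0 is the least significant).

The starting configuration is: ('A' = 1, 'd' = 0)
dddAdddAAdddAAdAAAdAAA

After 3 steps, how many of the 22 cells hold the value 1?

17

0) dddAdddAAdddAAdAAAdAAA
1) AddAAddAAAddAAdAAAdAAA
2) AAdAAAdAAAAdAAdAAAdAAA
3) AAdAAAdAAAAdAAdAAAdAAA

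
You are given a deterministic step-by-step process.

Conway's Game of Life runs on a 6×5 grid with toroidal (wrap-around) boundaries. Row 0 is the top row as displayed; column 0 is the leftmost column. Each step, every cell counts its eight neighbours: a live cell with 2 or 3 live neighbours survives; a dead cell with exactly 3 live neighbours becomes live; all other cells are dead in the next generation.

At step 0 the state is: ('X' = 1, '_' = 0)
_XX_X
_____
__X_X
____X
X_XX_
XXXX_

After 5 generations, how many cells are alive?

6

[0] _XX_X
_____
__X_X
____X
X_XX_
XXXX_
[1] ____X
XXX__
___X_
XXX_X
X____
_____
[2] XX___
XXXXX
___X_
XXXXX
X___X
_____
[3] ___X_
___X_
_____
_XX__
__X__
_X__X
[4] __XXX
_____
__X__
_XX__
X_XX_
__XX_
[5] __X_X
__X__
_XX__
_____
____X
_____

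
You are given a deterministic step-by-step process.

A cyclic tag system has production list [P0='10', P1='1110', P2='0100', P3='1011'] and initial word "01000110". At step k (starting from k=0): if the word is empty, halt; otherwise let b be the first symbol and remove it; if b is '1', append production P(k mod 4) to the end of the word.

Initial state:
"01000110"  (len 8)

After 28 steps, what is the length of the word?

[0] "01000110"  (len 8)
[1] "1000110"  (len 7)
[2] "0001101110"  (len 10)
[3] "001101110"  (len 9)
[4] "01101110"  (len 8)
[5] "1101110"  (len 7)
[6] "1011101110"  (len 10)
[7] "0111011100100"  (len 13)
[8] "111011100100"  (len 12)
[9] "1101110010010"  (len 13)
[10] "1011100100101110"  (len 16)
[11] "0111001001011100100"  (len 19)
[12] "111001001011100100"  (len 18)
[13] "1100100101110010010"  (len 19)
[14] "1001001011100100101110"  (len 22)
[15] "0010010111001001011100100"  (len 25)
[16] "010010111001001011100100"  (len 24)
[17] "10010111001001011100100"  (len 23)
[18] "00101110010010111001001110"  (len 26)
[19] "0101110010010111001001110"  (len 25)
[20] "101110010010111001001110"  (len 24)
[21] "0111001001011100100111010"  (len 25)
[22] "111001001011100100111010"  (len 24)
[23] "110010010111001001110100100"  (len 27)
[24] "100100101110010011101001001011"  (len 30)
[25] "0010010111001001110100100101110"  (len 31)
[26] "010010111001001110100100101110"  (len 30)
[27] "10010111001001110100100101110"  (len 29)
[28] "00101110010011101001001011101011"  (len 32)

32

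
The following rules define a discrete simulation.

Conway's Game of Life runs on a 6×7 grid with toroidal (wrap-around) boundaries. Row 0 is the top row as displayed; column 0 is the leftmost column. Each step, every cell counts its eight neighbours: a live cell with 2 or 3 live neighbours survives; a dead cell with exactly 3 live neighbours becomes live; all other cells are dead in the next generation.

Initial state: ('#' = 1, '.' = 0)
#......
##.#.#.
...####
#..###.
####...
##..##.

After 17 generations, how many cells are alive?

6

k=0  #......
##.#.#.
...####
#..###.
####...
##..##.
k=1  ..#..#.
####.#.
.#.....
#......
.......
...##..
k=2  .....##
#..##.#
......#
.......
.......
...##..
k=3  #.....#
#...#..
#....##
.......
.......
....##.
k=4  #...#.#
.#.....
#....##
......#
.......
.....##
k=5  #.....#
.#.....
#....##
#....##
.....##
#....##
k=6  .#...#.
.#...#.
.#...#.
....#..
....#..
.......
k=7  .......
###.###
....##.
....##.
.......
.......
k=8  ##...##
##.##.#
##.....
....##.
.......
.......
k=9  .##.##.
....#..
.###...
.......
.......
#.....#
k=10  ##.####
....##.
..##...
..#....
.......
##...##
k=11  .###...
##.....
..###..
..##...
##....#
.##....
k=12  ...#...
#...#..
....#..
#...#..
#..#...
...#...
k=13  ...##..
...##..
...###.
...##..
...##..
..###..
k=14  .....#.
..#....
..#..#.
..#....
.....#.
..#..#.
k=15  .......
.......
.###...
.......
.......
....###
k=16  .....#.
..#....
..#....
..#....
.....#.
.....#.
k=17  .......
.......
.###...
.......
.......
....###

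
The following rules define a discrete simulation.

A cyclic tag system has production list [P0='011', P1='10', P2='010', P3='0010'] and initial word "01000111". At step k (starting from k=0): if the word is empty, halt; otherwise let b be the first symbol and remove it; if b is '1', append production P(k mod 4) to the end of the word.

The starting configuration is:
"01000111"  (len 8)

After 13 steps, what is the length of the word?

12

[0] "01000111"  (len 8)
[1] "1000111"  (len 7)
[2] "00011110"  (len 8)
[3] "0011110"  (len 7)
[4] "011110"  (len 6)
[5] "11110"  (len 5)
[6] "111010"  (len 6)
[7] "11010010"  (len 8)
[8] "10100100010"  (len 11)
[9] "0100100010011"  (len 13)
[10] "100100010011"  (len 12)
[11] "00100010011010"  (len 14)
[12] "0100010011010"  (len 13)
[13] "100010011010"  (len 12)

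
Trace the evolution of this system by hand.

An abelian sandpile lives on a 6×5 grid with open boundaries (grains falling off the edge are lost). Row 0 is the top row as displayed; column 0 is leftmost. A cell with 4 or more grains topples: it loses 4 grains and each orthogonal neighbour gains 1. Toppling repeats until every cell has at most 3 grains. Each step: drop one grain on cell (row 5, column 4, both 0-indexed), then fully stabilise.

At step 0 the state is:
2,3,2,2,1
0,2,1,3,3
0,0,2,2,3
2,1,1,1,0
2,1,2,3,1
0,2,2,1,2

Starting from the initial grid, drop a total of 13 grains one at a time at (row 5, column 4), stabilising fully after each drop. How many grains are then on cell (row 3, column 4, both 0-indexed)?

k=0  2,3,2,2,1
0,2,1,3,3
0,0,2,2,3
2,1,1,1,0
2,1,2,3,1
0,2,2,1,2
k=1  2,3,2,2,1
0,2,1,3,3
0,0,2,2,3
2,1,1,1,0
2,1,2,3,1
0,2,2,1,3
k=2  2,3,2,2,1
0,2,1,3,3
0,0,2,2,3
2,1,1,1,0
2,1,2,3,2
0,2,2,2,0
k=3  2,3,2,2,1
0,2,1,3,3
0,0,2,2,3
2,1,1,1,0
2,1,2,3,2
0,2,2,2,1
k=4  2,3,2,2,1
0,2,1,3,3
0,0,2,2,3
2,1,1,1,0
2,1,2,3,2
0,2,2,2,2
k=5  2,3,2,2,1
0,2,1,3,3
0,0,2,2,3
2,1,1,1,0
2,1,2,3,2
0,2,2,2,3
k=6  2,3,2,2,1
0,2,1,3,3
0,0,2,2,3
2,1,1,1,0
2,1,2,3,3
0,2,2,3,0
k=7  2,3,2,2,1
0,2,1,3,3
0,0,2,2,3
2,1,1,1,0
2,1,2,3,3
0,2,2,3,1
k=8  2,3,2,2,1
0,2,1,3,3
0,0,2,2,3
2,1,1,1,0
2,1,2,3,3
0,2,2,3,2
k=9  2,3,2,2,1
0,2,1,3,3
0,0,2,2,3
2,1,1,1,0
2,1,2,3,3
0,2,2,3,3
k=10  2,3,2,2,1
0,2,1,3,3
0,0,2,2,3
2,1,1,2,1
2,1,3,1,1
0,2,3,1,2
k=11  2,3,2,2,1
0,2,1,3,3
0,0,2,2,3
2,1,1,2,1
2,1,3,1,1
0,2,3,1,3
k=12  2,3,2,2,1
0,2,1,3,3
0,0,2,2,3
2,1,1,2,1
2,1,3,1,2
0,2,3,2,0
k=13  2,3,2,2,1
0,2,1,3,3
0,0,2,2,3
2,1,1,2,1
2,1,3,1,2
0,2,3,2,1

1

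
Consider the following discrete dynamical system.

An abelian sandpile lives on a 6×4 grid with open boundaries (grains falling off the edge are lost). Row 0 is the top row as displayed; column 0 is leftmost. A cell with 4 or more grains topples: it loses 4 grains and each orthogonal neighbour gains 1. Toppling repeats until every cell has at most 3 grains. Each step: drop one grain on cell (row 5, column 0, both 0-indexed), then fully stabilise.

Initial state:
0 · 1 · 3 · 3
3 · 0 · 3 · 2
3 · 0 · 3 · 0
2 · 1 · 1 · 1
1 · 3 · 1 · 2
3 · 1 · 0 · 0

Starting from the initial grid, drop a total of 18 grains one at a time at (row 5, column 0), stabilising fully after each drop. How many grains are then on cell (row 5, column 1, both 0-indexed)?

t=0: 0 · 1 · 3 · 3
3 · 0 · 3 · 2
3 · 0 · 3 · 0
2 · 1 · 1 · 1
1 · 3 · 1 · 2
3 · 1 · 0 · 0
t=1: 0 · 1 · 3 · 3
3 · 0 · 3 · 2
3 · 0 · 3 · 0
2 · 1 · 1 · 1
2 · 3 · 1 · 2
0 · 2 · 0 · 0
t=2: 0 · 1 · 3 · 3
3 · 0 · 3 · 2
3 · 0 · 3 · 0
2 · 1 · 1 · 1
2 · 3 · 1 · 2
1 · 2 · 0 · 0
t=3: 0 · 1 · 3 · 3
3 · 0 · 3 · 2
3 · 0 · 3 · 0
2 · 1 · 1 · 1
2 · 3 · 1 · 2
2 · 2 · 0 · 0
t=4: 0 · 1 · 3 · 3
3 · 0 · 3 · 2
3 · 0 · 3 · 0
2 · 1 · 1 · 1
2 · 3 · 1 · 2
3 · 2 · 0 · 0
t=5: 0 · 1 · 3 · 3
3 · 0 · 3 · 2
3 · 0 · 3 · 0
2 · 1 · 1 · 1
3 · 3 · 1 · 2
0 · 3 · 0 · 0
t=6: 0 · 1 · 3 · 3
3 · 0 · 3 · 2
3 · 0 · 3 · 0
2 · 1 · 1 · 1
3 · 3 · 1 · 2
1 · 3 · 0 · 0
t=7: 0 · 1 · 3 · 3
3 · 0 · 3 · 2
3 · 0 · 3 · 0
2 · 1 · 1 · 1
3 · 3 · 1 · 2
2 · 3 · 0 · 0
t=8: 0 · 1 · 3 · 3
3 · 0 · 3 · 2
3 · 0 · 3 · 0
2 · 1 · 1 · 1
3 · 3 · 1 · 2
3 · 3 · 0 · 0
t=9: 0 · 1 · 3 · 3
3 · 0 · 3 · 2
3 · 0 · 3 · 0
3 · 2 · 1 · 1
1 · 1 · 2 · 2
2 · 1 · 1 · 0
t=10: 0 · 1 · 3 · 3
3 · 0 · 3 · 2
3 · 0 · 3 · 0
3 · 2 · 1 · 1
1 · 1 · 2 · 2
3 · 1 · 1 · 0
t=11: 0 · 1 · 3 · 3
3 · 0 · 3 · 2
3 · 0 · 3 · 0
3 · 2 · 1 · 1
2 · 1 · 2 · 2
0 · 2 · 1 · 0
t=12: 0 · 1 · 3 · 3
3 · 0 · 3 · 2
3 · 0 · 3 · 0
3 · 2 · 1 · 1
2 · 1 · 2 · 2
1 · 2 · 1 · 0
t=13: 0 · 1 · 3 · 3
3 · 0 · 3 · 2
3 · 0 · 3 · 0
3 · 2 · 1 · 1
2 · 1 · 2 · 2
2 · 2 · 1 · 0
t=14: 0 · 1 · 3 · 3
3 · 0 · 3 · 2
3 · 0 · 3 · 0
3 · 2 · 1 · 1
2 · 1 · 2 · 2
3 · 2 · 1 · 0
t=15: 0 · 1 · 3 · 3
3 · 0 · 3 · 2
3 · 0 · 3 · 0
3 · 2 · 1 · 1
3 · 1 · 2 · 2
0 · 3 · 1 · 0
t=16: 0 · 1 · 3 · 3
3 · 0 · 3 · 2
3 · 0 · 3 · 0
3 · 2 · 1 · 1
3 · 1 · 2 · 2
1 · 3 · 1 · 0
t=17: 0 · 1 · 3 · 3
3 · 0 · 3 · 2
3 · 0 · 3 · 0
3 · 2 · 1 · 1
3 · 1 · 2 · 2
2 · 3 · 1 · 0
t=18: 0 · 1 · 3 · 3
3 · 0 · 3 · 2
3 · 0 · 3 · 0
3 · 2 · 1 · 1
3 · 1 · 2 · 2
3 · 3 · 1 · 0

3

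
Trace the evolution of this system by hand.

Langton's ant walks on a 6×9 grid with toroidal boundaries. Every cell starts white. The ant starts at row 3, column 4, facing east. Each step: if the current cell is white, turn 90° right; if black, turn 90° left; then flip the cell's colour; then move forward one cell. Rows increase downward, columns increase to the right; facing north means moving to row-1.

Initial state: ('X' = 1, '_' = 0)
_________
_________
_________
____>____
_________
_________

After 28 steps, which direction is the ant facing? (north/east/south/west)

east

0) _________
_________
_________
____>____
_________
_________
1) _________
_________
_________
____X____
____v____
_________
2) _________
_________
_________
____X____
___<X____
_________
3) _________
_________
_________
___^X____
___XX____
_________
4) _________
_________
_________
___X>____
___XX____
_________
5) _________
_________
____^____
___X_____
___XX____
_________
6) _________
_________
____X>___
___X_____
___XX____
_________
7) _________
_________
____XX___
___X_v___
___XX____
_________
8) _________
_________
____XX___
___X<X___
___XX____
_________
9) _________
_________
____^X___
___XXX___
___XX____
_________
10) _________
_________
___<_X___
___XXX___
___XX____
_________
11) _________
___^_____
___X_X___
___XXX___
___XX____
_________
12) _________
___X>____
___X_X___
___XXX___
___XX____
_________
13) _________
___XX____
___XvX___
___XXX___
___XX____
_________
14) _________
___XX____
___<XX___
___XXX___
___XX____
_________
15) _________
___XX____
____XX___
___vXX___
___XX____
_________
16) _________
___XX____
____XX___
____>X___
___XX____
_________
17) _________
___XX____
____^X___
_____X___
___XX____
_________
18) _________
___XX____
___<_X___
_____X___
___XX____
_________
19) _________
___^X____
___X_X___
_____X___
___XX____
_________
20) _________
__<_X____
___X_X___
_____X___
___XX____
_________
21) __^______
__X_X____
___X_X___
_____X___
___XX____
_________
22) __X>_____
__X_X____
___X_X___
_____X___
___XX____
_________
23) __XX_____
__XvX____
___X_X___
_____X___
___XX____
_________
24) __XX_____
__<XX____
___X_X___
_____X___
___XX____
_________
25) __XX_____
___XX____
__vX_X___
_____X___
___XX____
_________
26) __XX_____
___XX____
_<XX_X___
_____X___
___XX____
_________
27) __XX_____
_^_XX____
_XXX_X___
_____X___
___XX____
_________
28) __XX_____
_X>XX____
_XXX_X___
_____X___
___XX____
_________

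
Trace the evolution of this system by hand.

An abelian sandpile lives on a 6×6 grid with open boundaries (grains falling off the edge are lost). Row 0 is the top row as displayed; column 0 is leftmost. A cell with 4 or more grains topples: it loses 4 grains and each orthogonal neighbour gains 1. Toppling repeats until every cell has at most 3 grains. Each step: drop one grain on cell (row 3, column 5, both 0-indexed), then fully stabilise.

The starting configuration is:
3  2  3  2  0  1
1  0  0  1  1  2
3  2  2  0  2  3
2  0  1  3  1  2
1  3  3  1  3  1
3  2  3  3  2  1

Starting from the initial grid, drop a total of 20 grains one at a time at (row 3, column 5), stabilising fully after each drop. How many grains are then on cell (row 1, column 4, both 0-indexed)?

t=0: 3  2  3  2  0  1
1  0  0  1  1  2
3  2  2  0  2  3
2  0  1  3  1  2
1  3  3  1  3  1
3  2  3  3  2  1
t=1: 3  2  3  2  0  1
1  0  0  1  1  2
3  2  2  0  2  3
2  0  1  3  1  3
1  3  3  1  3  1
3  2  3  3  2  1
t=2: 3  2  3  2  0  1
1  0  0  1  1  3
3  2  2  0  3  0
2  0  1  3  2  1
1  3  3  1  3  2
3  2  3  3  2  1
t=3: 3  2  3  2  0  1
1  0  0  1  1  3
3  2  2  0  3  0
2  0  1  3  2  2
1  3  3  1  3  2
3  2  3  3  2  1
t=4: 3  2  3  2  0  1
1  0  0  1  1  3
3  2  2  0  3  0
2  0  1  3  2  3
1  3  3  1  3  2
3  2  3  3  2  1
t=5: 3  2  3  2  0  1
1  0  0  1  1  3
3  2  2  0  3  1
2  0  1  3  3  0
1  3  3  1  3  3
3  2  3  3  2  1
t=6: 3  2  3  2  0  1
1  0  0  1  1  3
3  2  2  0  3  1
2  0  1  3  3  1
1  3  3  1  3  3
3  2  3  3  2  1
t=7: 3  2  3  2  0  1
1  0  0  1  1  3
3  2  2  0  3  1
2  0  1  3  3  2
1  3  3  1  3  3
3  2  3  3  2  1
t=8: 3  2  3  2  0  1
1  0  0  1  1  3
3  2  2  0  3  1
2  0  1  3  3  3
1  3  3  1  3  3
3  2  3  3  2  1
t=9: 3  2  3  2  0  1
1  0  0  1  2  3
3  2  2  2  0  3
2  0  2  0  3  2
1  3  3  3  1  1
3  2  3  3  3  2
t=10: 3  2  3  2  0  1
1  0  0  1  2  3
3  2  2  2  0  3
2  0  2  0  3  3
1  3  3  3  1  1
3  2  3  3  3  2
t=11: 3  2  3  2  0  2
1  0  0  1  3  0
3  2  2  2  2  1
2  0  2  1  0  2
1  3  3  3  2  2
3  2  3  3  3  2
t=12: 3  2  3  2  0  2
1  0  0  1  3  0
3  2  2  2  2  1
2  0  2  1  0  3
1  3  3  3  2  2
3  2  3  3  3  2
t=13: 3  2  3  2  0  2
1  0  0  1  3  0
3  2  2  2  2  2
2  0  2  1  1  0
1  3  3  3  2  3
3  2  3  3  3  2
t=14: 3  2  3  2  0  2
1  0  0  1  3  0
3  2  2  2  2  2
2  0  2  1  1  1
1  3  3  3  2  3
3  2  3  3  3  2
t=15: 3  2  3  2  0  2
1  0  0  1  3  0
3  2  2  2  2  2
2  0  2  1  1  2
1  3  3  3  2  3
3  2  3  3  3  2
t=16: 3  2  3  2  0  2
1  0  0  1  3  0
3  2  2  2  2  2
2  0  2  1  1  3
1  3  3  3  2  3
3  2  3  3  3  2
t=17: 3  2  3  2  0  2
1  0  0  1  3  0
3  2  2  2  2  3
2  0  2  1  2  1
1  3  3  3  3  0
3  2  3  3  3  3
t=18: 3  2  3  2  0  2
1  0  0  1  3  0
3  2  2  2  2  3
2  0  2  1  2  2
1  3  3  3  3  0
3  2  3  3  3  3
t=19: 3  2  3  2  0  2
1  0  0  1  3  0
3  2  2  2  2  3
2  0  2  1  2  3
1  3  3  3  3  0
3  2  3  3  3  3
t=20: 3  2  3  2  0  2
1  0  0  1  3  1
3  2  2  2  3  0
2  0  2  1  3  1
1  3  3  3  3  1
3  2  3  3  3  3

3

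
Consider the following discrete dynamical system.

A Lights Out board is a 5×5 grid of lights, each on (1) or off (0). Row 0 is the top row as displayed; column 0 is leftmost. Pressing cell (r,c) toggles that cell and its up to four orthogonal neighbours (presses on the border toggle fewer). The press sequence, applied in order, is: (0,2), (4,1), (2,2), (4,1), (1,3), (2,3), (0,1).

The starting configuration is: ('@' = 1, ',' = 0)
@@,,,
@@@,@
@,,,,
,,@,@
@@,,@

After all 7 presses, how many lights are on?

11

gen 0: @@,,,
@@@,@
@,,,,
,,@,@
@@,,@
gen 1: @,@@,
@@,,@
@,,,,
,,@,@
@@,,@
gen 2: @,@@,
@@,,@
@,,,,
,@@,@
,,@,@
gen 3: @,@@,
@@@,@
@@@@,
,@,,@
,,@,@
gen 4: @,@@,
@@@,@
@@@@,
,,,,@
@@,,@
gen 5: @,@,,
@@,@,
@@@,,
,,,,@
@@,,@
gen 6: @,@,,
@@,,,
@@,@@
,,,@@
@@,,@
gen 7: ,@,,,
@,,,,
@@,@@
,,,@@
@@,,@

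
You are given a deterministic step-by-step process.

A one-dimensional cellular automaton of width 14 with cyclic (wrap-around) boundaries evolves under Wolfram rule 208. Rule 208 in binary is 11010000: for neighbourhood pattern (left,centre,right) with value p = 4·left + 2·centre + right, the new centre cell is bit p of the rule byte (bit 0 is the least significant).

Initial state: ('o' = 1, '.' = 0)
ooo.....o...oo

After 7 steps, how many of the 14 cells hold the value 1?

t=0: ooo.....o...oo
t=1: oooo.....o...o
t=2: ooooo.....o...
t=3: .ooooo.....o..
t=4: ..ooooo.....o.
t=5: ...ooooo.....o
t=6: o...ooooo.....
t=7: .o...ooooo....

6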